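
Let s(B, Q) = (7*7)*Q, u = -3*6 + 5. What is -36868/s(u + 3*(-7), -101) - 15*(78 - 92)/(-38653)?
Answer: 1424019514/191293697 ≈ 7.4442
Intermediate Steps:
u = -13 (u = -18 + 5 = -13)
s(B, Q) = 49*Q
-36868/s(u + 3*(-7), -101) - 15*(78 - 92)/(-38653) = -36868/(49*(-101)) - 15*(78 - 92)/(-38653) = -36868/(-4949) - 15*(-14)*(-1/38653) = -36868*(-1/4949) + 210*(-1/38653) = 36868/4949 - 210/38653 = 1424019514/191293697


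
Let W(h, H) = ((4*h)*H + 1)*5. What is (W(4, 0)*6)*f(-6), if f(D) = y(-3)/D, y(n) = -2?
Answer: 10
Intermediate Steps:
W(h, H) = 5 + 20*H*h (W(h, H) = (4*H*h + 1)*5 = (1 + 4*H*h)*5 = 5 + 20*H*h)
f(D) = -2/D
(W(4, 0)*6)*f(-6) = ((5 + 20*0*4)*6)*(-2/(-6)) = ((5 + 0)*6)*(-2*(-⅙)) = (5*6)*(⅓) = 30*(⅓) = 10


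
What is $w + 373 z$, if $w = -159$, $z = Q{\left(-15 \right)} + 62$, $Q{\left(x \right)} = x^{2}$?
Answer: $106892$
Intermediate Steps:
$z = 287$ ($z = \left(-15\right)^{2} + 62 = 225 + 62 = 287$)
$w + 373 z = -159 + 373 \cdot 287 = -159 + 107051 = 106892$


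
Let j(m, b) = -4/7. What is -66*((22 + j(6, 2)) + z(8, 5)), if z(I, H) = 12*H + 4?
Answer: -39468/7 ≈ -5638.3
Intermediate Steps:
j(m, b) = -4/7 (j(m, b) = -4*⅐ = -4/7)
z(I, H) = 4 + 12*H
-66*((22 + j(6, 2)) + z(8, 5)) = -66*((22 - 4/7) + (4 + 12*5)) = -66*(150/7 + (4 + 60)) = -66*(150/7 + 64) = -66*598/7 = -39468/7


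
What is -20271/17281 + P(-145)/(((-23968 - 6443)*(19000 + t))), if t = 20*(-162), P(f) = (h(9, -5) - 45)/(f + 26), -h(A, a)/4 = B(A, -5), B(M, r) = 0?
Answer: -25691918514673/21902325664912 ≈ -1.1730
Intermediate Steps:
h(A, a) = 0 (h(A, a) = -4*0 = 0)
P(f) = -45/(26 + f) (P(f) = (0 - 45)/(f + 26) = -45/(26 + f))
t = -3240
-20271/17281 + P(-145)/(((-23968 - 6443)*(19000 + t))) = -20271/17281 + (-45/(26 - 145))/(((-23968 - 6443)*(19000 - 3240))) = -20271*1/17281 + (-45/(-119))/((-30411*15760)) = -20271/17281 - 45*(-1/119)/(-479277360) = -20271/17281 + (45/119)*(-1/479277360) = -20271/17281 - 1/1267422352 = -25691918514673/21902325664912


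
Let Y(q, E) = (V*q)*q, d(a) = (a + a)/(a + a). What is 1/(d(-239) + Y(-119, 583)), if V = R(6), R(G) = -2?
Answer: -1/28321 ≈ -3.5309e-5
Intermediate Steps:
V = -2
d(a) = 1 (d(a) = (2*a)/((2*a)) = (2*a)*(1/(2*a)) = 1)
Y(q, E) = -2*q² (Y(q, E) = (-2*q)*q = -2*q²)
1/(d(-239) + Y(-119, 583)) = 1/(1 - 2*(-119)²) = 1/(1 - 2*14161) = 1/(1 - 28322) = 1/(-28321) = -1/28321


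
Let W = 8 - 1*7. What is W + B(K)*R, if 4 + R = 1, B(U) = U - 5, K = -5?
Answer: 31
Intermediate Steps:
B(U) = -5 + U
W = 1 (W = 8 - 7 = 1)
R = -3 (R = -4 + 1 = -3)
W + B(K)*R = 1 + (-5 - 5)*(-3) = 1 - 10*(-3) = 1 + 30 = 31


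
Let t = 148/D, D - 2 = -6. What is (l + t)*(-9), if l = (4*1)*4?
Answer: 189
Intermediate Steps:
D = -4 (D = 2 - 6 = -4)
t = -37 (t = 148/(-4) = 148*(-¼) = -37)
l = 16 (l = 4*4 = 16)
(l + t)*(-9) = (16 - 37)*(-9) = -21*(-9) = 189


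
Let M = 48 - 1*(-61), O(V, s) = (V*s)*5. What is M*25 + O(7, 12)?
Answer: 3145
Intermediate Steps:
O(V, s) = 5*V*s
M = 109 (M = 48 + 61 = 109)
M*25 + O(7, 12) = 109*25 + 5*7*12 = 2725 + 420 = 3145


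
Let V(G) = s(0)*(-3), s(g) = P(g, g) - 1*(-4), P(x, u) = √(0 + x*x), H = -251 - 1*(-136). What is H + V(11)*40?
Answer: -595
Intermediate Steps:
H = -115 (H = -251 + 136 = -115)
P(x, u) = √(x²) (P(x, u) = √(0 + x²) = √(x²))
s(g) = 4 + √(g²) (s(g) = √(g²) - 1*(-4) = √(g²) + 4 = 4 + √(g²))
V(G) = -12 (V(G) = (4 + √(0²))*(-3) = (4 + √0)*(-3) = (4 + 0)*(-3) = 4*(-3) = -12)
H + V(11)*40 = -115 - 12*40 = -115 - 480 = -595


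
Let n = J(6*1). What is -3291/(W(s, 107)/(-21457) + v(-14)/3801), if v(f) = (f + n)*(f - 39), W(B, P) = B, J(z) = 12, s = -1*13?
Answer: -268407565587/2323855 ≈ -1.1550e+5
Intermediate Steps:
s = -13
n = 12
v(f) = (-39 + f)*(12 + f) (v(f) = (f + 12)*(f - 39) = (12 + f)*(-39 + f) = (-39 + f)*(12 + f))
-3291/(W(s, 107)/(-21457) + v(-14)/3801) = -3291/(-13/(-21457) + (-468 + (-14)² - 27*(-14))/3801) = -3291/(-13*(-1/21457) + (-468 + 196 + 378)*(1/3801)) = -3291/(13/21457 + 106*(1/3801)) = -3291/(13/21457 + 106/3801) = -3291/2323855/81558057 = -3291*81558057/2323855 = -268407565587/2323855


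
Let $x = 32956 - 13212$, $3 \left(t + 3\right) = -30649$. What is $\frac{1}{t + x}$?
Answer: $\frac{3}{28574} \approx 0.00010499$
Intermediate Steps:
$t = - \frac{30658}{3}$ ($t = -3 + \frac{1}{3} \left(-30649\right) = -3 - \frac{30649}{3} = - \frac{30658}{3} \approx -10219.0$)
$x = 19744$ ($x = 32956 - 13212 = 19744$)
$\frac{1}{t + x} = \frac{1}{- \frac{30658}{3} + 19744} = \frac{1}{\frac{28574}{3}} = \frac{3}{28574}$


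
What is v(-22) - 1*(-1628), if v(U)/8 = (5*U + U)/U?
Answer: 1676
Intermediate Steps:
v(U) = 48 (v(U) = 8*((5*U + U)/U) = 8*((6*U)/U) = 8*6 = 48)
v(-22) - 1*(-1628) = 48 - 1*(-1628) = 48 + 1628 = 1676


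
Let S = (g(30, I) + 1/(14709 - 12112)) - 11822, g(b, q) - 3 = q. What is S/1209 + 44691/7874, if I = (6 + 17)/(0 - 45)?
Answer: -147157193849/35887605390 ≈ -4.1005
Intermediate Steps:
I = -23/45 (I = 23/(-45) = 23*(-1/45) = -23/45 ≈ -0.51111)
g(b, q) = 3 + q
S = -1381287121/116865 (S = ((3 - 23/45) + 1/(14709 - 12112)) - 11822 = (112/45 + 1/2597) - 11822 = 290909/116865 - 11822 = -1381287121/116865 ≈ -11820.)
S/1209 + 44691/7874 = -1381287121/116865/1209 + 44691/7874 = -1381287121/116865*1/1209 + 44691*(1/7874) = -1381287121/141289785 + 44691/7874 = -147157193849/35887605390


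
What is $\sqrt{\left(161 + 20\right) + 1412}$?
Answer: $3 \sqrt{177} \approx 39.912$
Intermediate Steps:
$\sqrt{\left(161 + 20\right) + 1412} = \sqrt{181 + 1412} = \sqrt{1593} = 3 \sqrt{177}$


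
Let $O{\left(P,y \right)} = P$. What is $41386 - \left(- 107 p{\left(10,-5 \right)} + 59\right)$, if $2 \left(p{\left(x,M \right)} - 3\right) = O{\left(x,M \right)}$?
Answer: $42183$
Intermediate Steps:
$p{\left(x,M \right)} = 3 + \frac{x}{2}$
$41386 - \left(- 107 p{\left(10,-5 \right)} + 59\right) = 41386 - \left(- 107 \left(3 + \frac{1}{2} \cdot 10\right) + 59\right) = 41386 - \left(- 107 \left(3 + 5\right) + 59\right) = 41386 - \left(\left(-107\right) 8 + 59\right) = 41386 - \left(-856 + 59\right) = 41386 - -797 = 41386 + 797 = 42183$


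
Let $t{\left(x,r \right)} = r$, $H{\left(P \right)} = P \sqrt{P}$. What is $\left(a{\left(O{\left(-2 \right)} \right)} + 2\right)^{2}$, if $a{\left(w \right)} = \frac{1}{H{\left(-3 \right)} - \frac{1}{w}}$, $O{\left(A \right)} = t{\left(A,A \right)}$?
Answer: $\frac{32 \left(- 13 i + 3 \sqrt{3}\right)}{- 107 i + 12 \sqrt{3}} \approx 4.0374 + 0.76974 i$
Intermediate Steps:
$H{\left(P \right)} = P^{\frac{3}{2}}$
$O{\left(A \right)} = A$
$a{\left(w \right)} = \frac{1}{- \frac{1}{w} - 3 i \sqrt{3}}$ ($a{\left(w \right)} = \frac{1}{\left(-3\right)^{\frac{3}{2}} - \frac{1}{w}} = \frac{1}{- 3 i \sqrt{3} - \frac{1}{w}} = \frac{1}{- \frac{1}{w} - 3 i \sqrt{3}}$)
$\left(a{\left(O{\left(-2 \right)} \right)} + 2\right)^{2} = \left(i \left(-2\right) \frac{1}{- i + 3 \left(-2\right) \sqrt{3}} + 2\right)^{2} = \left(i \left(-2\right) \frac{1}{- i - 6 \sqrt{3}} + 2\right)^{2} = \left(- \frac{2 i}{- i - 6 \sqrt{3}} + 2\right)^{2} = \left(2 - \frac{2 i}{- i - 6 \sqrt{3}}\right)^{2}$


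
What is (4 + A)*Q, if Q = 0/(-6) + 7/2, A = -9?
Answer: -35/2 ≈ -17.500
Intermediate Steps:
Q = 7/2 (Q = 0*(-⅙) + 7*(½) = 0 + 7/2 = 7/2 ≈ 3.5000)
(4 + A)*Q = (4 - 9)*(7/2) = -5*7/2 = -35/2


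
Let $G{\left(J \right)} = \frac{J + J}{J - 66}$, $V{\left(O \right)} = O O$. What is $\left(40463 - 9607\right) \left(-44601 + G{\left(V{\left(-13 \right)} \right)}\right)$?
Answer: $- \frac{141739041640}{103} \approx -1.3761 \cdot 10^{9}$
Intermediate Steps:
$V{\left(O \right)} = O^{2}$
$G{\left(J \right)} = \frac{2 J}{-66 + J}$
$\left(40463 - 9607\right) \left(-44601 + G{\left(V{\left(-13 \right)} \right)}\right) = \left(40463 - 9607\right) \left(-44601 + \frac{2 \left(-13\right)^{2}}{-66 + \left(-13\right)^{2}}\right) = 30856 \left(-44601 + 2 \cdot 169 \frac{1}{-66 + 169}\right) = 30856 \left(-44601 + 2 \cdot 169 \cdot \frac{1}{103}\right) = 30856 \left(-44601 + \frac{338}{103}\right) = 30856 \left(- \frac{4593565}{103}\right) = - \frac{141739041640}{103}$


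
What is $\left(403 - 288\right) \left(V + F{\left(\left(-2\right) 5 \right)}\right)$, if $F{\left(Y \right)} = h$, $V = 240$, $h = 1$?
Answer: $27715$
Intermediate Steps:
$F{\left(Y \right)} = 1$
$\left(403 - 288\right) \left(V + F{\left(\left(-2\right) 5 \right)}\right) = \left(403 - 288\right) \left(240 + 1\right) = 115 \cdot 241 = 27715$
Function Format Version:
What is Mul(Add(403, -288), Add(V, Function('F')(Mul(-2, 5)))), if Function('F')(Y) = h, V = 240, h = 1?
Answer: 27715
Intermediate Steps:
Function('F')(Y) = 1
Mul(Add(403, -288), Add(V, Function('F')(Mul(-2, 5)))) = Mul(Add(403, -288), Add(240, 1)) = Mul(115, 241) = 27715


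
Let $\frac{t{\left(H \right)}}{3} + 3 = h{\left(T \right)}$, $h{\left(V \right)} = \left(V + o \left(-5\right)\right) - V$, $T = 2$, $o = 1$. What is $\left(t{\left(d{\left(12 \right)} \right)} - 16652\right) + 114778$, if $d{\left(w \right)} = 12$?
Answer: $98102$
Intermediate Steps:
$h{\left(V \right)} = -5$ ($h{\left(V \right)} = \left(V + 1 \left(-5\right)\right) - V = \left(V - 5\right) - V = \left(-5 + V\right) - V = -5$)
$t{\left(H \right)} = -24$ ($t{\left(H \right)} = -9 + 3 \left(-5\right) = -9 - 15 = -24$)
$\left(t{\left(d{\left(12 \right)} \right)} - 16652\right) + 114778 = \left(-24 - 16652\right) + 114778 = -16676 + 114778 = 98102$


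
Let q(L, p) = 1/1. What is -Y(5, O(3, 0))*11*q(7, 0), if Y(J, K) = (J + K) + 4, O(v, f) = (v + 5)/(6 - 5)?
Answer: -187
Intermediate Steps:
q(L, p) = 1
O(v, f) = 5 + v (O(v, f) = (5 + v)/1 = (5 + v)*1 = 5 + v)
Y(J, K) = 4 + J + K
-Y(5, O(3, 0))*11*q(7, 0) = -(4 + 5 + (5 + 3))*11 = -(4 + 5 + 8)*11 = -17*11 = -187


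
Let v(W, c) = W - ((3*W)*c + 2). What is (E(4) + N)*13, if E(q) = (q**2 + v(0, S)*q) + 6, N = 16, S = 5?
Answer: 390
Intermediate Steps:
v(W, c) = -2 + W - 3*W*c (v(W, c) = W - (3*W*c + 2) = W - (2 + 3*W*c) = W + (-2 - 3*W*c) = -2 + W - 3*W*c)
E(q) = 6 + q**2 - 2*q (E(q) = (q**2 + (-2 + 0 - 3*0*5)*q) + 6 = (q**2 + (-2 + 0 + 0)*q) + 6 = (q**2 - 2*q) + 6 = 6 + q**2 - 2*q)
(E(4) + N)*13 = ((6 + 4**2 - 2*4) + 16)*13 = ((6 + 16 - 8) + 16)*13 = (14 + 16)*13 = 30*13 = 390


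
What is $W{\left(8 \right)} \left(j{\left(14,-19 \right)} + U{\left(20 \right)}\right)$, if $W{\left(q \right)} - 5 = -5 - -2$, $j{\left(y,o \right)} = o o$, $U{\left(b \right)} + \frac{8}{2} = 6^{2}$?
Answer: $786$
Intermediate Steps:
$U{\left(b \right)} = 32$ ($U{\left(b \right)} = -4 + 6^{2} = -4 + 36 = 32$)
$j{\left(y,o \right)} = o^{2}$
$W{\left(q \right)} = 2$ ($W{\left(q \right)} = 5 - 3 = 2$)
$W{\left(8 \right)} \left(j{\left(14,-19 \right)} + U{\left(20 \right)}\right) = 2 \left(\left(-19\right)^{2} + 32\right) = 2 \left(361 + 32\right) = 2 \cdot 393 = 786$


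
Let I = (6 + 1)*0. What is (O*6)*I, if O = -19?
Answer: 0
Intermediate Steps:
I = 0 (I = 7*0 = 0)
(O*6)*I = -19*6*0 = -114*0 = 0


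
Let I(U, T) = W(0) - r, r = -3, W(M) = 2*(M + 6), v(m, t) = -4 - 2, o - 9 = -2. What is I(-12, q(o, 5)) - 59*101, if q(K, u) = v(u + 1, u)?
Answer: -5944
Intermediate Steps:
o = 7 (o = 9 - 2 = 7)
v(m, t) = -6
W(M) = 12 + 2*M (W(M) = 2*(6 + M) = 12 + 2*M)
q(K, u) = -6
I(U, T) = 15 (I(U, T) = (12 + 2*0) - 1*(-3) = (12 + 0) + 3 = 12 + 3 = 15)
I(-12, q(o, 5)) - 59*101 = 15 - 59*101 = 15 - 5959 = -5944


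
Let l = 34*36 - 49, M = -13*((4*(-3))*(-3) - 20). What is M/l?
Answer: -208/1175 ≈ -0.17702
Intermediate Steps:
M = -208 (M = -13*(-12*(-3) - 20) = -13*(36 - 20) = -13*16 = -208)
l = 1175 (l = 1224 - 49 = 1175)
M/l = -208/1175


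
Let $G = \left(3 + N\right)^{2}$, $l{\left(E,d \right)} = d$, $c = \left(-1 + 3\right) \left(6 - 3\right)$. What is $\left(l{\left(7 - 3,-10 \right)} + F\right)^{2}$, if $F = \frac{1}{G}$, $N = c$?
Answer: $\frac{654481}{6561} \approx 99.753$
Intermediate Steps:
$c = 6$ ($c = 2 \cdot 3 = 6$)
$N = 6$
$G = 81$ ($G = \left(3 + 6\right)^{2} = 9^{2} = 81$)
$F = \frac{1}{81} \approx 0.012346$
$\left(l{\left(7 - 3,-10 \right)} + F\right)^{2} = \left(-10 + \frac{1}{81}\right)^{2} = \left(- \frac{809}{81}\right)^{2} = \frac{654481}{6561}$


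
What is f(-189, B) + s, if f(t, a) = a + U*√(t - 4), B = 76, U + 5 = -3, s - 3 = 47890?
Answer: 47969 - 8*I*√193 ≈ 47969.0 - 111.14*I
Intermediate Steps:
s = 47893 (s = 3 + 47890 = 47893)
U = -8 (U = -5 - 3 = -8)
f(t, a) = a - 8*√(-4 + t) (f(t, a) = a - 8*√(t - 4) = a - 8*√(-4 + t))
f(-189, B) + s = (76 - 8*√(-4 - 189)) + 47893 = (76 - 8*I*√193) + 47893 = 47969 - 8*I*√193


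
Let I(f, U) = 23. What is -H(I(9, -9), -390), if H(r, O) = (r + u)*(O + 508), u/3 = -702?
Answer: 245794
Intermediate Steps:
u = -2106 (u = 3*(-702) = -2106)
H(r, O) = (-2106 + r)*(508 + O) (H(r, O) = (r - 2106)*(O + 508) = (-2106 + r)*(508 + O))
-H(I(9, -9), -390) = -(-1069848 - 2106*(-390) + 508*23 - 390*23) = -(-1069848 + 821340 + 11684 - 8970) = -1*(-245794) = 245794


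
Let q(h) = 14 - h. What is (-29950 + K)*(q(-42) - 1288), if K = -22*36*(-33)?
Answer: 4698848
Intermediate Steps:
K = 26136 (K = -792*(-33) = 26136)
(-29950 + K)*(q(-42) - 1288) = (-29950 + 26136)*((14 - 1*(-42)) - 1288) = -3814*((14 + 42) - 1288) = -3814*(56 - 1288) = -3814*(-1232) = 4698848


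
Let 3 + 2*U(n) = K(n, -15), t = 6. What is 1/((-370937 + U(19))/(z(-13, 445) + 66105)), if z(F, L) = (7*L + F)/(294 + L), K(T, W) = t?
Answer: -97709394/548242669 ≈ -0.17822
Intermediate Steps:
K(T, W) = 6
z(F, L) = (F + 7*L)/(294 + L)
U(n) = 3/2 (U(n) = -3/2 + (1/2)*6 = -3/2 + 3 = 3/2)
1/((-370937 + U(19))/(z(-13, 445) + 66105)) = 1/((-370937 + 3/2)/((-13 + 7*445)/(294 + 445) + 66105)) = 1/(-741871/(2*((-13 + 3115)/739 + 66105))) = 1/(-741871/(2*((1/739)*3102 + 66105))) = 1/(-741871/(2*(3102/739 + 66105))) = 1/(-741871/(2*48854697/739)) = 1/(-741871/2*739/48854697) = 1/(-548242669/97709394) = -97709394/548242669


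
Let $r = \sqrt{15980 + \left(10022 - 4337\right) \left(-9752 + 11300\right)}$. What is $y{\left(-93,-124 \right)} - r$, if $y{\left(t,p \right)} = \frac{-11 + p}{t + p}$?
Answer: $\frac{135}{217} - 74 \sqrt{1610} \approx -2968.6$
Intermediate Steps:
$y{\left(t,p \right)} = \frac{-11 + p}{p + t}$
$r = 74 \sqrt{1610}$ ($r = \sqrt{15980 + 5685 \cdot 1548} = \sqrt{15980 + 8800380} = \sqrt{8816360} = 74 \sqrt{1610} \approx 2969.2$)
$y{\left(-93,-124 \right)} - r = \frac{-11 - 124}{-124 - 93} - 74 \sqrt{1610} = \frac{1}{-217} \left(-135\right) - 74 \sqrt{1610} = \left(- \frac{1}{217}\right) \left(-135\right) - 74 \sqrt{1610} = \frac{135}{217} - 74 \sqrt{1610}$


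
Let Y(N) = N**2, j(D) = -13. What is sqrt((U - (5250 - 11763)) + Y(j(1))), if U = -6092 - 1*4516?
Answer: I*sqrt(3926) ≈ 62.658*I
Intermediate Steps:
U = -10608 (U = -6092 - 4516 = -10608)
sqrt((U - (5250 - 11763)) + Y(j(1))) = sqrt((-10608 - (5250 - 11763)) + (-13)**2) = sqrt((-10608 - 1*(-6513)) + 169) = sqrt((-10608 + 6513) + 169) = sqrt(-4095 + 169) = sqrt(-3926) = I*sqrt(3926)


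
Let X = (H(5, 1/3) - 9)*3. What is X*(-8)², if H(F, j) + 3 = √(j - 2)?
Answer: -2304 + 64*I*√15 ≈ -2304.0 + 247.87*I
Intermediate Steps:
H(F, j) = -3 + √(-2 + j) (H(F, j) = -3 + √(j - 2) = -3 + √(-2 + j))
X = -36 + I*√15 (X = ((-3 + √(-2 + 1/3)) - 9)*3 = ((-3 + √(-2 + ⅓)) - 9)*3 = ((-3 + √(-5/3)) - 9)*3 = ((-3 + I*√15/3) - 9)*3 = (-12 + I*√15/3)*3 = -36 + I*√15 ≈ -36.0 + 3.873*I)
X*(-8)² = (-36 + I*√15)*(-8)² = (-36 + I*√15)*64 = -2304 + 64*I*√15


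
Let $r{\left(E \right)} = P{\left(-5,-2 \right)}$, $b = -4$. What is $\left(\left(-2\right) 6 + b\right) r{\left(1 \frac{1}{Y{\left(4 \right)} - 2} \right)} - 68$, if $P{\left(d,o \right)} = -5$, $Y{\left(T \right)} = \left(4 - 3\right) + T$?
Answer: $12$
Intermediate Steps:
$Y{\left(T \right)} = 1 + T$
$r{\left(E \right)} = -5$
$\left(\left(-2\right) 6 + b\right) r{\left(1 \frac{1}{Y{\left(4 \right)} - 2} \right)} - 68 = \left(\left(-2\right) 6 - 4\right) \left(-5\right) - 68 = \left(-12 - 4\right) \left(-5\right) - 68 = \left(-16\right) \left(-5\right) - 68 = 80 - 68 = 12$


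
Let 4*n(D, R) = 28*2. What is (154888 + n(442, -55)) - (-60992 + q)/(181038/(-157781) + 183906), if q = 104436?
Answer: 86437244221741/558013299 ≈ 1.5490e+5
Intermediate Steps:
n(D, R) = 14 (n(D, R) = (28*2)/4 = (¼)*56 = 14)
(154888 + n(442, -55)) - (-60992 + q)/(181038/(-157781) + 183906) = (154888 + 14) - (-60992 + 104436)/(181038/(-157781) + 183906) = 154902 - 43444/(181038*(-1/157781) + 183906) = 154902 - 43444/(-13926/12137 + 183906) = 154902 - 43444/2232053196/12137 = 154902 - 43444*12137/2232053196 = 154902 - 1*131819957/558013299 = 154902 - 131819957/558013299 = 86437244221741/558013299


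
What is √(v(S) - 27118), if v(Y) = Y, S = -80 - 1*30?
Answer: 2*I*√6807 ≈ 165.01*I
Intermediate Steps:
S = -110 (S = -80 - 30 = -110)
√(v(S) - 27118) = √(-110 - 27118) = √(-27228) = 2*I*√6807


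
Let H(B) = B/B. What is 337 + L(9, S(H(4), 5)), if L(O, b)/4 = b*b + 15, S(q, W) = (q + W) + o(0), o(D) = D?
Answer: 541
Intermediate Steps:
H(B) = 1
S(q, W) = W + q (S(q, W) = (q + W) + 0 = (W + q) + 0 = W + q)
L(O, b) = 60 + 4*b² (L(O, b) = 4*(b*b + 15) = 4*(b² + 15) = 4*(15 + b²) = 60 + 4*b²)
337 + L(9, S(H(4), 5)) = 337 + (60 + 4*(5 + 1)²) = 337 + (60 + 4*6²) = 337 + (60 + 4*36) = 337 + (60 + 144) = 337 + 204 = 541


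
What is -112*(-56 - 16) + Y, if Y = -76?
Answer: 7988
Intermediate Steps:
-112*(-56 - 16) + Y = -112*(-56 - 16) - 76 = -112*(-72) - 76 = 8064 - 76 = 7988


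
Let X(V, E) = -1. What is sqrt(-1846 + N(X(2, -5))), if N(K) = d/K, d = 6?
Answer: 2*I*sqrt(463) ≈ 43.035*I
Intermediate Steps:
N(K) = 6/K
sqrt(-1846 + N(X(2, -5))) = sqrt(-1846 + 6/(-1)) = sqrt(-1846 + 6*(-1)) = sqrt(-1846 - 6) = sqrt(-1852) = 2*I*sqrt(463)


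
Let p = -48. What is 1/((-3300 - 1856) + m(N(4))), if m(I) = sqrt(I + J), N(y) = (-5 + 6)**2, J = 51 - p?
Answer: -1/5146 ≈ -0.00019433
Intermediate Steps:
J = 99 (J = 51 - 1*(-48) = 51 + 48 = 99)
N(y) = 1 (N(y) = 1**2 = 1)
m(I) = sqrt(99 + I) (m(I) = sqrt(I + 99) = sqrt(99 + I))
1/((-3300 - 1856) + m(N(4))) = 1/((-3300 - 1856) + sqrt(99 + 1)) = 1/(-5156 + sqrt(100)) = 1/(-5156 + 10) = 1/(-5146) = -1/5146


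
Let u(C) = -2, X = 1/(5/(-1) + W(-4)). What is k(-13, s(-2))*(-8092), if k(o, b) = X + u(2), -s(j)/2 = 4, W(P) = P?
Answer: 153748/9 ≈ 17083.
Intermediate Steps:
s(j) = -8 (s(j) = -2*4 = -8)
X = -1/9 (X = 1/(5/(-1) - 4) = 1/(5*(-1) - 4) = 1/(-5 - 4) = 1/(-9) = -1/9 ≈ -0.11111)
k(o, b) = -19/9 (k(o, b) = -1/9 - 2 = -19/9)
k(-13, s(-2))*(-8092) = -19/9*(-8092) = 153748/9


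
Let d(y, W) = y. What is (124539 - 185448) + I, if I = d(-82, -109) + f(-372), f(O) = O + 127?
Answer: -61236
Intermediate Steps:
f(O) = 127 + O
I = -327 (I = -82 + (127 - 372) = -82 - 245 = -327)
(124539 - 185448) + I = (124539 - 185448) - 327 = -60909 - 327 = -61236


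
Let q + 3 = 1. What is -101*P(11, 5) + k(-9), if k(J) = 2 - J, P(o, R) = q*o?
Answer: 2233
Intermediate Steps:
q = -2 (q = -3 + 1 = -2)
P(o, R) = -2*o
-101*P(11, 5) + k(-9) = -(-202)*11 + (2 - 1*(-9)) = -101*(-22) + (2 + 9) = 2222 + 11 = 2233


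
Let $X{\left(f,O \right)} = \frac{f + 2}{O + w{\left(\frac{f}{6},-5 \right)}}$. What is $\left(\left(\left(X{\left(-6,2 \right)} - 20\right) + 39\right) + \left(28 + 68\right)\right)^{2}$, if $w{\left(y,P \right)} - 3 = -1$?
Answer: $12996$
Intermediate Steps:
$w{\left(y,P \right)} = 2$ ($w{\left(y,P \right)} = 3 - 1 = 2$)
$X{\left(f,O \right)} = \frac{2 + f}{2 + O}$ ($X{\left(f,O \right)} = \frac{f + 2}{O + 2} = \frac{2 + f}{2 + O}$)
$\left(\left(\left(X{\left(-6,2 \right)} - 20\right) + 39\right) + \left(28 + 68\right)\right)^{2} = \left(\left(\left(\frac{2 - 6}{2 + 2} - 20\right) + 39\right) + \left(28 + 68\right)\right)^{2} = \left(\left(\left(\frac{1}{4} \left(-4\right) - 20\right) + 39\right) + 96\right)^{2} = \left(\left(\left(-1 - 20\right) + 39\right) + 96\right)^{2} = \left(\left(-21 + 39\right) + 96\right)^{2} = \left(18 + 96\right)^{2} = 114^{2} = 12996$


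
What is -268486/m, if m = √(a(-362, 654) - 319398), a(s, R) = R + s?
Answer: 134243*I*√319106/159553 ≈ 475.29*I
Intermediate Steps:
m = I*√319106 (m = √((654 - 362) - 319398) = √(292 - 319398) = √(-319106) = I*√319106 ≈ 564.89*I)
-268486/m = -268486*(-I*√319106/319106) = -(-134243)*I*√319106/159553 = 134243*I*√319106/159553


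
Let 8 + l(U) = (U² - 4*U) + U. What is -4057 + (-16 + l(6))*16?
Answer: -4153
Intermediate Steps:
l(U) = -8 + U² - 3*U (l(U) = -8 + ((U² - 4*U) + U) = -8 + (U² - 3*U) = -8 + U² - 3*U)
-4057 + (-16 + l(6))*16 = -4057 + (-16 + (-8 + 6² - 3*6))*16 = -4057 + (-16 + (-8 + 36 - 18))*16 = -4057 + (-16 + 10)*16 = -4057 - 6*16 = -4057 - 96 = -4153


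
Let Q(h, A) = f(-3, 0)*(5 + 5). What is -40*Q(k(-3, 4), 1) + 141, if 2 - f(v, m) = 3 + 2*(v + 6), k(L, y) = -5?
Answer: 2941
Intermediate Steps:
f(v, m) = -13 - 2*v (f(v, m) = 2 - (3 + 2*(v + 6)) = 2 - (3 + 2*(6 + v)) = 2 - (3 + (12 + 2*v)) = 2 - (15 + 2*v) = 2 + (-15 - 2*v) = -13 - 2*v)
Q(h, A) = -70 (Q(h, A) = (-13 - 2*(-3))*(5 + 5) = (-13 + 6)*10 = -7*10 = -70)
-40*Q(k(-3, 4), 1) + 141 = -40*(-70) + 141 = 2800 + 141 = 2941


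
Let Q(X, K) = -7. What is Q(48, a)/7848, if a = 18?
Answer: -7/7848 ≈ -0.00089195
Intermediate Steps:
Q(48, a)/7848 = -7/7848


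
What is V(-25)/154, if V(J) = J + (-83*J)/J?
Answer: -54/77 ≈ -0.70130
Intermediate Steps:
V(J) = -83 + J (V(J) = J - 83 = -83 + J)
V(-25)/154 = (-83 - 25)/154 = -108*1/154 = -54/77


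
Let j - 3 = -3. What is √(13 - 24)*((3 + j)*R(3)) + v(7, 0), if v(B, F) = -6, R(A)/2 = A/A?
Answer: -6 + 6*I*√11 ≈ -6.0 + 19.9*I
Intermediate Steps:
j = 0 (j = 3 - 3 = 0)
R(A) = 2 (R(A) = 2*(A/A) = 2*1 = 2)
√(13 - 24)*((3 + j)*R(3)) + v(7, 0) = √(13 - 24)*((3 + 0)*2) - 6 = √(-11)*(3*2) - 6 = (I*√11)*6 - 6 = 6*I*√11 - 6 = -6 + 6*I*√11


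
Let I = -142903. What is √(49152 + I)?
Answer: I*√93751 ≈ 306.19*I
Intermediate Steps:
√(49152 + I) = √(49152 - 142903) = √(-93751) = I*√93751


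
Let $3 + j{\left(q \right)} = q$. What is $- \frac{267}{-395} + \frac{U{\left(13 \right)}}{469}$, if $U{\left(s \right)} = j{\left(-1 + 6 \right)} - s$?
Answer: $\frac{120878}{185255} \approx 0.6525$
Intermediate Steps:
$j{\left(q \right)} = -3 + q$
$U{\left(s \right)} = 2 - s$ ($U{\left(s \right)} = \left(-3 + \left(-1 + 6\right)\right) - s = \left(-3 + 5\right) - s = 2 - s$)
$- \frac{267}{-395} + \frac{U{\left(13 \right)}}{469} = - \frac{267}{-395} + \frac{2 - 13}{469} = \left(-267\right) \left(- \frac{1}{395}\right) + \left(2 - 13\right) \frac{1}{469} = \frac{267}{395} - \frac{11}{469} = \frac{120878}{185255}$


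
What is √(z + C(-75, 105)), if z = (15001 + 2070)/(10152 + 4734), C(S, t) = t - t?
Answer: √28235434/4962 ≈ 1.0709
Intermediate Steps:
C(S, t) = 0
z = 17071/14886 ≈ 1.1468
√(z + C(-75, 105)) = √(17071/14886 + 0) = √(17071/14886) = √28235434/4962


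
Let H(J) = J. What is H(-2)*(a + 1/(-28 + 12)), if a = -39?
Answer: 625/8 ≈ 78.125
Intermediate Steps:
H(-2)*(a + 1/(-28 + 12)) = -2*(-39 + 1/(-28 + 12)) = -2*(-39 + 1/(-16)) = -2*(-39 - 1/16) = -2*(-625/16) = 625/8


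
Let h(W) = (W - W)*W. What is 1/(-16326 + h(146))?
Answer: -1/16326 ≈ -6.1252e-5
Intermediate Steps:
h(W) = 0 (h(W) = 0*W = 0)
1/(-16326 + h(146)) = 1/(-16326 + 0) = 1/(-16326) = -1/16326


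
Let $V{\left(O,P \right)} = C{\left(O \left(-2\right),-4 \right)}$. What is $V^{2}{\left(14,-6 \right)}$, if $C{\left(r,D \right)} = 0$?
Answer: $0$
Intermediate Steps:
$V{\left(O,P \right)} = 0$
$V^{2}{\left(14,-6 \right)} = 0^{2} = 0$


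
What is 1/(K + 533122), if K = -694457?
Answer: -1/161335 ≈ -6.1983e-6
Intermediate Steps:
1/(K + 533122) = 1/(-694457 + 533122) = 1/(-161335) = -1/161335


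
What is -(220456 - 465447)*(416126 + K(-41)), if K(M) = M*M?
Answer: 102358954737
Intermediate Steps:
K(M) = M**2
-(220456 - 465447)*(416126 + K(-41)) = -(220456 - 465447)*(416126 + (-41)**2) = -(-244991)*(416126 + 1681) = -(-244991)*417807 = -1*(-102358954737) = 102358954737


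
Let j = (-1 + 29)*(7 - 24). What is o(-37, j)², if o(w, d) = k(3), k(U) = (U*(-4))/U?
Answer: 16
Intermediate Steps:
k(U) = -4 (k(U) = (-4*U)/U = -4)
j = -476 (j = 28*(-17) = -476)
o(w, d) = -4
o(-37, j)² = (-4)² = 16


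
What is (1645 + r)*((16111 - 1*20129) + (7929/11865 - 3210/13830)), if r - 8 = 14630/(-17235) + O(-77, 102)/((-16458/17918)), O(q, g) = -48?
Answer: -118045972598612117576/17239096638855 ≈ -6.8476e+6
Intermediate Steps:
r = 561721718/9455121 (r = 8 + (14630/(-17235) - 48/((-16458/17918))) = 8 + (14630*(-1/17235) - 48/((-16458*1/17918))) = 8 + (-2926/3447 - 48/(-8229/8959)) = 8 + (-2926/3447 - 48*(-8959/8229)) = 8 + (-2926/3447 + 143344/2743) = 8 + 486080750/9455121 = 561721718/9455121 ≈ 59.409)
(1645 + r)*((16111 - 1*20129) + (7929/11865 - 3210/13830)) = (1645 + 561721718/9455121)*((16111 - 1*20129) + (7929/11865 - 3210/13830)) = 16115395763*((16111 - 20129) + (7929*(1/11865) - 3210*1/13830))/9455121 = 16115395763*(-4018 + (2643/3955 - 107/461))/9455121 = 16115395763*(-4018 + 795238/1823255)/9455121 = (16115395763/9455121)*(-7325043352/1823255) = -118045972598612117576/17239096638855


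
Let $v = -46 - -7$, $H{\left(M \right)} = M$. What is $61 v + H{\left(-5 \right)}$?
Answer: $-2384$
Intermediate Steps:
$v = -39$ ($v = -46 + 7 = -39$)
$61 v + H{\left(-5 \right)} = 61 \left(-39\right) - 5 = -2379 - 5 = -2384$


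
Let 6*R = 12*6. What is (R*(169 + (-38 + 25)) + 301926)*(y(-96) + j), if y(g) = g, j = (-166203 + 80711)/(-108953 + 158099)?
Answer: -243216020564/8191 ≈ -2.9693e+7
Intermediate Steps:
R = 12 (R = (12*6)/6 = (⅙)*72 = 12)
j = -42746/24573 (j = -85492/49146 = -85492*1/49146 = -42746/24573 ≈ -1.7396)
(R*(169 + (-38 + 25)) + 301926)*(y(-96) + j) = (12*(169 + (-38 + 25)) + 301926)*(-96 - 42746/24573) = (12*(169 - 13) + 301926)*(-2401754/24573) = (12*156 + 301926)*(-2401754/24573) = (1872 + 301926)*(-2401754/24573) = 303798*(-2401754/24573) = -243216020564/8191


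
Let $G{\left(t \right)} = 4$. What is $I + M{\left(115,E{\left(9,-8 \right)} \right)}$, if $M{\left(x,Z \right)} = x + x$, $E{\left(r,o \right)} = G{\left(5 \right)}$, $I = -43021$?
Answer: $-42791$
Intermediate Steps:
$E{\left(r,o \right)} = 4$
$M{\left(x,Z \right)} = 2 x$
$I + M{\left(115,E{\left(9,-8 \right)} \right)} = -43021 + 2 \cdot 115 = -43021 + 230 = -42791$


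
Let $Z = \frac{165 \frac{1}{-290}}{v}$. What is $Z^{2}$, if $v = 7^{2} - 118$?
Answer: $\frac{121}{1779556} \approx 6.7994 \cdot 10^{-5}$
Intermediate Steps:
$v = -69$ ($v = 49 - 118 = -69$)
$Z = \frac{11}{1334}$ ($Z = \frac{165 \frac{1}{-290}}{-69} = 165 \left(- \frac{1}{290}\right) \left(- \frac{1}{69}\right) = \left(- \frac{33}{58}\right) \left(- \frac{1}{69}\right) = \frac{11}{1334} \approx 0.0082459$)
$Z^{2} = \left(\frac{11}{1334}\right)^{2} = \frac{121}{1779556}$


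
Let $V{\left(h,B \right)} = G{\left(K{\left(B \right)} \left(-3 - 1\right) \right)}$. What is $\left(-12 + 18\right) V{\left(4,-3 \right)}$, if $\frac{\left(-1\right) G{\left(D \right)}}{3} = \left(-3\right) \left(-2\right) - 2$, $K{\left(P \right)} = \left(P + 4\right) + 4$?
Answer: $-72$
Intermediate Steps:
$K{\left(P \right)} = 8 + P$ ($K{\left(P \right)} = \left(4 + P\right) + 4 = 8 + P$)
$G{\left(D \right)} = -12$ ($G{\left(D \right)} = - 3 \left(\left(-3\right) \left(-2\right) - 2\right) = - 3 \left(6 - 2\right) = \left(-3\right) 4 = -12$)
$V{\left(h,B \right)} = -12$
$\left(-12 + 18\right) V{\left(4,-3 \right)} = \left(-12 + 18\right) \left(-12\right) = 6 \left(-12\right) = -72$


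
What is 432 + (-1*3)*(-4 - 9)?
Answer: 471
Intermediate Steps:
432 + (-1*3)*(-4 - 9) = 432 - 3*(-13) = 432 + 39 = 471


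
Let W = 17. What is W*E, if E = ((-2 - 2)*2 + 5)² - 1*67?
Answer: -986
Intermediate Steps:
E = -58 (E = (-4*2 + 5)² - 67 = (-8 + 5)² - 67 = (-3)² - 67 = 9 - 67 = -58)
W*E = 17*(-58) = -986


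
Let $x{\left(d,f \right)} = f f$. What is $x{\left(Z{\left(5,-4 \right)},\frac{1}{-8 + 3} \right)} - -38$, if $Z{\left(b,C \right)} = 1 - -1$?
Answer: $\frac{951}{25} \approx 38.04$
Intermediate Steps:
$Z{\left(b,C \right)} = 2$ ($Z{\left(b,C \right)} = 1 + 1 = 2$)
$x{\left(d,f \right)} = f^{2}$
$x{\left(Z{\left(5,-4 \right)},\frac{1}{-8 + 3} \right)} - -38 = \left(\frac{1}{-8 + 3}\right)^{2} - -38 = \left(\frac{1}{-5}\right)^{2} + 38 = \left(- \frac{1}{5}\right)^{2} + 38 = \frac{1}{25} + 38 = \frac{951}{25}$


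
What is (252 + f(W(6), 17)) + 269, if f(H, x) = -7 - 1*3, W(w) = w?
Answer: 511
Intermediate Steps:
f(H, x) = -10 (f(H, x) = -7 - 3 = -10)
(252 + f(W(6), 17)) + 269 = (252 - 10) + 269 = 242 + 269 = 511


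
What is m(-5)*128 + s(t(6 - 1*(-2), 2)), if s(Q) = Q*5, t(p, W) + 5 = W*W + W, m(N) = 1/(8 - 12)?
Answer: -27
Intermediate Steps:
m(N) = -1/4 (m(N) = 1/(-4) = -1/4)
t(p, W) = -5 + W + W**2 (t(p, W) = -5 + (W*W + W) = -5 + (W**2 + W) = -5 + (W + W**2) = -5 + W + W**2)
s(Q) = 5*Q
m(-5)*128 + s(t(6 - 1*(-2), 2)) = -1/4*128 + 5*(-5 + 2 + 2**2) = -32 + 5*(-5 + 2 + 4) = -32 + 5*1 = -32 + 5 = -27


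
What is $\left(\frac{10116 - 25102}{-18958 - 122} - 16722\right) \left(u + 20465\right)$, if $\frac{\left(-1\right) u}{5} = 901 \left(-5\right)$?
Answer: $- \frac{228592714571}{318} \approx -7.1884 \cdot 10^{8}$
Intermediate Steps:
$u = 22525$ ($u = - 5 \cdot 901 \left(-5\right) = \left(-5\right) \left(-4505\right) = 22525$)
$\left(\frac{10116 - 25102}{-18958 - 122} - 16722\right) \left(u + 20465\right) = \left(\frac{10116 - 25102}{-18958 - 122} - 16722\right) \left(22525 + 20465\right) = \left(- \frac{14986}{-19080} - 16722\right) 42990 = \left(\left(-14986\right) \left(- \frac{1}{19080}\right) - 16722\right) 42990 = \left(\frac{7493}{9540} - 16722\right) 42990 = \left(- \frac{159520387}{9540}\right) 42990 = - \frac{228592714571}{318}$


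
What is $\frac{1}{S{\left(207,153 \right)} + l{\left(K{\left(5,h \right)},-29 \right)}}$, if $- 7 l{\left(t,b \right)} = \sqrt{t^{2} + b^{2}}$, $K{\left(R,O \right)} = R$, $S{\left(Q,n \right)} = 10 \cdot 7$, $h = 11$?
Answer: $\frac{1715}{119617} + \frac{7 \sqrt{866}}{239234} \approx 0.015198$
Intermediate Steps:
$S{\left(Q,n \right)} = 70$
$l{\left(t,b \right)} = - \frac{\sqrt{b^{2} + t^{2}}}{7}$ ($l{\left(t,b \right)} = - \frac{\sqrt{t^{2} + b^{2}}}{7} = - \frac{\sqrt{b^{2} + t^{2}}}{7}$)
$\frac{1}{S{\left(207,153 \right)} + l{\left(K{\left(5,h \right)},-29 \right)}} = \frac{1}{70 - \frac{\sqrt{\left(-29\right)^{2} + 5^{2}}}{7}} = \frac{1}{70 - \frac{\sqrt{841 + 25}}{7}} = \frac{1}{70 - \frac{\sqrt{866}}{7}}$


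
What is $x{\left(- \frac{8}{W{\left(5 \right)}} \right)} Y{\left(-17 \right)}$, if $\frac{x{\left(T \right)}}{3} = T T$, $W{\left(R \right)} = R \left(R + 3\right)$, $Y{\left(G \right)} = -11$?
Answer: $- \frac{33}{25} \approx -1.32$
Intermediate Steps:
$W{\left(R \right)} = R \left(3 + R\right)$
$x{\left(T \right)} = 3 T^{2}$ ($x{\left(T \right)} = 3 T T = 3 T^{2}$)
$x{\left(- \frac{8}{W{\left(5 \right)}} \right)} Y{\left(-17 \right)} = 3 \left(- \frac{8}{5 \left(3 + 5\right)}\right)^{2} \left(-11\right) = 3 \left(- \frac{8}{5 \cdot 8}\right)^{2} \left(-11\right) = 3 \left(- \frac{8}{40}\right)^{2} \left(-11\right) = 3 \left(\left(-8\right) \frac{1}{40}\right)^{2} \left(-11\right) = 3 \left(- \frac{1}{5}\right)^{2} \left(-11\right) = 3 \cdot \frac{1}{25} \left(-11\right) = \frac{3}{25} \left(-11\right) = - \frac{33}{25}$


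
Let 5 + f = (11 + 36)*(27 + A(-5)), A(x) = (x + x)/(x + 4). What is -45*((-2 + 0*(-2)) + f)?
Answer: -77940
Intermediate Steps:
A(x) = 2*x/(4 + x) (A(x) = (2*x)/(4 + x) = 2*x/(4 + x))
f = 1734 (f = -5 + (11 + 36)*(27 + 2*(-5)/(4 - 5)) = -5 + 47*(27 + 2*(-5)/(-1)) = -5 + 47*(27 + 2*(-5)*(-1)) = -5 + 47*(27 + 10) = -5 + 47*37 = -5 + 1739 = 1734)
-45*((-2 + 0*(-2)) + f) = -45*((-2 + 0*(-2)) + 1734) = -45*((-2 + 0) + 1734) = -45*(-2 + 1734) = -45*1732 = -77940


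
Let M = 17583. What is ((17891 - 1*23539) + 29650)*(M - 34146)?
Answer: -397545126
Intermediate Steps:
((17891 - 1*23539) + 29650)*(M - 34146) = ((17891 - 1*23539) + 29650)*(17583 - 34146) = ((17891 - 23539) + 29650)*(-16563) = (-5648 + 29650)*(-16563) = 24002*(-16563) = -397545126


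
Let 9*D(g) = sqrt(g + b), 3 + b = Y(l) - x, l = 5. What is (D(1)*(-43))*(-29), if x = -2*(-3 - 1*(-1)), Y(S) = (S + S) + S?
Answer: 1247/3 ≈ 415.67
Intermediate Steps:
Y(S) = 3*S (Y(S) = 2*S + S = 3*S)
x = 4 (x = -2*(-3 + 1) = -2*(-2) = 4)
b = 8 (b = -3 + (3*5 - 1*4) = -3 + (15 - 4) = -3 + 11 = 8)
D(g) = sqrt(8 + g)/9 (D(g) = sqrt(g + 8)/9 = sqrt(8 + g)/9)
(D(1)*(-43))*(-29) = ((sqrt(8 + 1)/9)*(-43))*(-29) = ((sqrt(9)/9)*(-43))*(-29) = (((1/9)*3)*(-43))*(-29) = ((1/3)*(-43))*(-29) = -43/3*(-29) = 1247/3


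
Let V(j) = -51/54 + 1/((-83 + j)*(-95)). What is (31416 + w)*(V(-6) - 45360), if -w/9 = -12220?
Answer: -162687459569222/25365 ≈ -6.4139e+9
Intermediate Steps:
w = 109980 (w = -9*(-12220) = 109980)
V(j) = -17/18 - 1/(95*(-83 + j)) (V(j) = -51*1/54 - 1/95/(-83 + j) = -17/18 - 1/(95*(-83 + j)))
(31416 + w)*(V(-6) - 45360) = (31416 + 109980)*((134027 - 1615*(-6))/(1710*(-83 - 6)) - 45360) = 141396*((1/1710)*(134027 + 9690)/(-89) - 45360) = 141396*((1/1710)*(-1/89)*143717 - 45360) = 141396*(-143717/152190 - 45360) = 141396*(-6903482117/152190) = -162687459569222/25365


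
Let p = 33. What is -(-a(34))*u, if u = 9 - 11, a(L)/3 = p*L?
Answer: -6732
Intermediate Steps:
a(L) = 99*L (a(L) = 3*(33*L) = 99*L)
u = -2
-(-a(34))*u = -(-99*34)*(-2) = -(-1*3366)*(-2) = -(-3366)*(-2) = -1*6732 = -6732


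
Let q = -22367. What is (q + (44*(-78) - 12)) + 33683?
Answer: 7872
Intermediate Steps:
(q + (44*(-78) - 12)) + 33683 = (-22367 + (44*(-78) - 12)) + 33683 = (-22367 + (-3432 - 12)) + 33683 = (-22367 - 3444) + 33683 = -25811 + 33683 = 7872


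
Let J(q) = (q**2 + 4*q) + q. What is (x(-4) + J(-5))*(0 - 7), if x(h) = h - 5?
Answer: 63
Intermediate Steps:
x(h) = -5 + h
J(q) = q**2 + 5*q
(x(-4) + J(-5))*(0 - 7) = ((-5 - 4) - 5*(5 - 5))*(0 - 7) = (-9 - 5*0)*(-7) = (-9 + 0)*(-7) = -9*(-7) = 63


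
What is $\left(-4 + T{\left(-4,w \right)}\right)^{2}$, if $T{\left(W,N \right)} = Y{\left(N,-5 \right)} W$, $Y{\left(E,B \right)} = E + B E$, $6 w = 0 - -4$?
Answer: $\frac{400}{9} \approx 44.444$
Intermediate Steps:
$w = \frac{2}{3}$ ($w = \frac{0 - -4}{6} = \frac{0 + 4}{6} = \frac{1}{6} \cdot 4 = \frac{2}{3} \approx 0.66667$)
$T{\left(W,N \right)} = - 4 N W$ ($T{\left(W,N \right)} = N \left(1 - 5\right) W = N \left(-4\right) W = - 4 N W$)
$\left(-4 + T{\left(-4,w \right)}\right)^{2} = \left(-4 - \frac{8}{3} \left(-4\right)\right)^{2} = \left(-4 + \frac{32}{3}\right)^{2} = \left(\frac{20}{3}\right)^{2} = \frac{400}{9}$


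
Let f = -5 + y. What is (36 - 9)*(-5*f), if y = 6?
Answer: -135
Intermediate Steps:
f = 1 (f = -5 + 6 = 1)
(36 - 9)*(-5*f) = (36 - 9)*(-5*1) = 27*(-5) = -135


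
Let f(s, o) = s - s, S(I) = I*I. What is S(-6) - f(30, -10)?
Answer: 36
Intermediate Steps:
S(I) = I²
f(s, o) = 0
S(-6) - f(30, -10) = (-6)² - 1*0 = 36 + 0 = 36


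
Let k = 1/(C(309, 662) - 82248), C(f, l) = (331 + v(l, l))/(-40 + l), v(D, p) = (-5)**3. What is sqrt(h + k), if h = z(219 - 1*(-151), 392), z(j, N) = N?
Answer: sqrt(10259212314622729)/5115805 ≈ 19.799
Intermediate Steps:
v(D, p) = -125
h = 392
C(f, l) = 206/(-40 + l) (C(f, l) = (331 - 125)/(-40 + l) = 206/(-40 + l))
k = -311/25579025 (k = 1/(206/(-40 + 662) - 82248) = 1/(206/622 - 82248) = 1/(206*(1/622) - 82248) = 1/(103/311 - 82248) = 1/(-25579025/311) = -311/25579025 ≈ -1.2158e-5)
sqrt(h + k) = sqrt(392 - 311/25579025) = sqrt(10026977489/25579025) = sqrt(10259212314622729)/5115805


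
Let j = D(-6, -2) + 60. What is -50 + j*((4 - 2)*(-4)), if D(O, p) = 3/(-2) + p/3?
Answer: -1538/3 ≈ -512.67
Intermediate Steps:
D(O, p) = -3/2 + p/3 (D(O, p) = 3*(-½) + p*(⅓) = -3/2 + p/3)
j = 347/6 (j = (-3/2 + (⅓)*(-2)) + 60 = (-3/2 - ⅔) + 60 = -13/6 + 60 = 347/6 ≈ 57.833)
-50 + j*((4 - 2)*(-4)) = -50 + 347*((4 - 2)*(-4))/6 = -50 + 347*(2*(-4))/6 = -50 + (347/6)*(-8) = -50 - 1388/3 = -1538/3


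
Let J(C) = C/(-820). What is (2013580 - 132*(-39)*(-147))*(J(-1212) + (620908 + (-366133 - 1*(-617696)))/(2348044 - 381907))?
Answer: 973530926054384/403058085 ≈ 2.4154e+6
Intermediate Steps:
J(C) = -C/820 (J(C) = C*(-1/820) = -C/820)
(2013580 - 132*(-39)*(-147))*(J(-1212) + (620908 + (-366133 - 1*(-617696)))/(2348044 - 381907)) = (2013580 - 132*(-39)*(-147))*(-1/820*(-1212) + (620908 + (-366133 - 1*(-617696)))/(2348044 - 381907)) = (2013580 + 5148*(-147))*(303/205 + (620908 + (-366133 + 617696))/1966137) = (2013580 - 756756)*(303/205 + (620908 + 251563)*(1/1966137)) = 1256824*(303/205 + 872471*(1/1966137)) = 1256824*(303/205 + 872471/1966137) = 1256824*(774596066/403058085) = 973530926054384/403058085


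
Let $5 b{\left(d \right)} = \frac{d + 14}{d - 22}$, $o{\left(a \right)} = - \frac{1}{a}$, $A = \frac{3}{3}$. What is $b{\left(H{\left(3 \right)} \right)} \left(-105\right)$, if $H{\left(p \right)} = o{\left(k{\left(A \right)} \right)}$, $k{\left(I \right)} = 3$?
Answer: $\frac{861}{67} \approx 12.851$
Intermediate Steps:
$A = 1$ ($A = 3 \cdot \frac{1}{3} = 1$)
$H{\left(p \right)} = - \frac{1}{3}$
$b{\left(d \right)} = \frac{14 + d}{5 \left(-22 + d\right)}$ ($b{\left(d \right)} = \frac{\left(d + 14\right) \frac{1}{d - 22}}{5} = \frac{\left(14 + d\right) \frac{1}{-22 + d}}{5} = \frac{\frac{1}{-22 + d} \left(14 + d\right)}{5} = \frac{14 + d}{5 \left(-22 + d\right)}$)
$b{\left(H{\left(3 \right)} \right)} \left(-105\right) = \frac{14 - \frac{1}{3}}{5 \left(-22 - \frac{1}{3}\right)} \left(-105\right) = \frac{1}{5} \frac{1}{- \frac{67}{3}} \cdot \frac{41}{3} \left(-105\right) = \frac{1}{5} \left(- \frac{3}{67}\right) \frac{41}{3} \left(-105\right) = \left(- \frac{41}{335}\right) \left(-105\right) = \frac{861}{67}$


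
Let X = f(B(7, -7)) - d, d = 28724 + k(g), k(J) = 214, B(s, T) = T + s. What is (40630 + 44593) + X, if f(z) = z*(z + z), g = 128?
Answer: 56285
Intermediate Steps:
f(z) = 2*z**2 (f(z) = z*(2*z) = 2*z**2)
d = 28938 (d = 28724 + 214 = 28938)
X = -28938 (X = 2*(-7 + 7)**2 - 1*28938 = 2*0**2 - 28938 = 2*0 - 28938 = 0 - 28938 = -28938)
(40630 + 44593) + X = (40630 + 44593) - 28938 = 85223 - 28938 = 56285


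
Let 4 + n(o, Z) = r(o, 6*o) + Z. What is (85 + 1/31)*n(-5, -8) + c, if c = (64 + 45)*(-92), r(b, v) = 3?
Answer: -334592/31 ≈ -10793.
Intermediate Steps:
n(o, Z) = -1 + Z (n(o, Z) = -4 + (3 + Z) = -1 + Z)
c = -10028 (c = 109*(-92) = -10028)
(85 + 1/31)*n(-5, -8) + c = (85 + 1/31)*(-1 - 8) - 10028 = (85 + 1/31)*(-9) - 10028 = (2636/31)*(-9) - 10028 = -23724/31 - 10028 = -334592/31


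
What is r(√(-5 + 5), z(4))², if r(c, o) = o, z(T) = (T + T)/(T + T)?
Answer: 1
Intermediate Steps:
z(T) = 1 (z(T) = (2*T)/((2*T)) = (2*T)*(1/(2*T)) = 1)
r(√(-5 + 5), z(4))² = 1² = 1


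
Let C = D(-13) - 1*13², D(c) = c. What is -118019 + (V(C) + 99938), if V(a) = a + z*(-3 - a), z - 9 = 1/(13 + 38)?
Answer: -849073/51 ≈ -16649.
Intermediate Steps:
z = 460/51 (z = 9 + 1/(13 + 38) = 9 + 1/51 = 460/51 ≈ 9.0196)
C = -182 (C = -13 - 1*13² = -13 - 1*169 = -13 - 169 = -182)
V(a) = -460/17 - 409*a/51 (V(a) = a + 460*(-3 - a)/51 = a + (-460/17 - 460*a/51) = -460/17 - 409*a/51)
-118019 + (V(C) + 99938) = -118019 + ((-460/17 - 409/51*(-182)) + 99938) = -118019 + ((-460/17 + 74438/51) + 99938) = -118019 + (73058/51 + 99938) = -118019 + 5169896/51 = -849073/51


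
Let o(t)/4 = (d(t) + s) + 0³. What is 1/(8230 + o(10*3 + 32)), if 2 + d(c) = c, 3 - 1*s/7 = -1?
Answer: 1/8582 ≈ 0.00011652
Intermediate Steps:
s = 28 (s = 21 - 7*(-1) = 21 + 7 = 28)
d(c) = -2 + c
o(t) = 104 + 4*t (o(t) = 4*(((-2 + t) + 28) + 0³) = 4*((26 + t) + 0) = 4*(26 + t) = 104 + 4*t)
1/(8230 + o(10*3 + 32)) = 1/(8230 + (104 + 4*(10*3 + 32))) = 1/(8230 + (104 + 4*(30 + 32))) = 1/(8230 + (104 + 4*62)) = 1/(8230 + (104 + 248)) = 1/(8230 + 352) = 1/8582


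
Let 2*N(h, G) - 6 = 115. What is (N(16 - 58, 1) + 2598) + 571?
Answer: 6459/2 ≈ 3229.5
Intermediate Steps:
N(h, G) = 121/2 (N(h, G) = 3 + (1/2)*115 = 3 + 115/2 = 121/2)
(N(16 - 58, 1) + 2598) + 571 = (121/2 + 2598) + 571 = 5317/2 + 571 = 6459/2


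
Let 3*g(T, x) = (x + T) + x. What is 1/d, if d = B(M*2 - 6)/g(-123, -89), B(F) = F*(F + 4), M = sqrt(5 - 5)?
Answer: -301/36 ≈ -8.3611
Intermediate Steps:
M = 0 (M = sqrt(0) = 0)
g(T, x) = T/3 + 2*x/3 (g(T, x) = ((x + T) + x)/3 = ((T + x) + x)/3 = (T + 2*x)/3 = T/3 + 2*x/3)
B(F) = F*(4 + F)
d = -36/301 (d = ((0*2 - 6)*(4 + (0*2 - 6)))/((1/3)*(-123) + (2/3)*(-89)) = ((0 - 6)*(4 + (0 - 6)))/(-41 - 178/3) = (-6*(4 - 6))/(-301/3) = -6*(-2)*(-3/301) = 12*(-3/301) = -36/301 ≈ -0.11960)
1/d = 1/(-36/301) = -301/36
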